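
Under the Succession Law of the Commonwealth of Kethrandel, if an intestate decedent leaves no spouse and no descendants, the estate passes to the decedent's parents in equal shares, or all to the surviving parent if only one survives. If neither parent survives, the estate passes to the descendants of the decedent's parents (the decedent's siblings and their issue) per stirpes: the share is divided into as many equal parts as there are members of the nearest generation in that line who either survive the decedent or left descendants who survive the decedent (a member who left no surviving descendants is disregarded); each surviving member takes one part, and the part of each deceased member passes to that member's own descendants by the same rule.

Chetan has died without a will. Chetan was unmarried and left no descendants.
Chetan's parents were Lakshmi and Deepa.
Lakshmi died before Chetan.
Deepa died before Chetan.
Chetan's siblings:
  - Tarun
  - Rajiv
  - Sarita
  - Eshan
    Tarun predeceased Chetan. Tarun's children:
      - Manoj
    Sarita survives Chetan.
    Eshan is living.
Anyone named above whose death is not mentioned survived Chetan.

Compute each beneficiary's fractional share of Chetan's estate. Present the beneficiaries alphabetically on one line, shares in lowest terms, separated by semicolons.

Eshan 1/4; Manoj 1/4; Rajiv 1/4; Sarita 1/4

Neither parent survives and there are no descendants, so the estate passes to Chetan's siblings and their issue per stirpes.
The estate is divided into 4 equal shares of 1/4 among Tarun, Rajiv, Sarita, Eshan.
Tarun predeceased; the 1/4 allotted to Tarun's branch passes to Tarun's issue by representation.
Manoj is the sole taker at this level and receives the full 1/4.
Rajiv is living and takes 1/4.
Sarita is living and takes 1/4.
Eshan is living and takes 1/4.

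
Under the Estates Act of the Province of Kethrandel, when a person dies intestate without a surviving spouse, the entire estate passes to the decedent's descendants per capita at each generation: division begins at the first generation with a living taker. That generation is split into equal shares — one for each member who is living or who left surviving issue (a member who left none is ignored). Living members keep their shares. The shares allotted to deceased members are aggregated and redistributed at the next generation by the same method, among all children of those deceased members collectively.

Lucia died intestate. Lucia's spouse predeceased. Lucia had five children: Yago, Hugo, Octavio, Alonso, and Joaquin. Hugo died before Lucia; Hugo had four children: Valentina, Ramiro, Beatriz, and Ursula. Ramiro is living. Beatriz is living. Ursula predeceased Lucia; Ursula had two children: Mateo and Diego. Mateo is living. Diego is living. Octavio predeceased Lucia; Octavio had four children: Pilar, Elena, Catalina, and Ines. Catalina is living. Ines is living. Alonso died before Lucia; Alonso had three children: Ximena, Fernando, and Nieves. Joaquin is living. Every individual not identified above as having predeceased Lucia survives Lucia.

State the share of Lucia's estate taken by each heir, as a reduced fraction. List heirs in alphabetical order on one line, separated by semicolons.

Beatriz 3/55; Catalina 3/55; Diego 3/110; Elena 3/55; Fernando 3/55; Ines 3/55; Joaquin 1/5; Mateo 3/110; Nieves 3/55; Pilar 3/55; Ramiro 3/55; Valentina 3/55; Ximena 3/55; Yago 1/5

There is no surviving spouse, so the entire estate passes to Lucia's descendants per capita at each generation.
At generation 1 (Yago, Hugo, Octavio, Alonso, Joaquin) there are 5 shares of (1)/5 = 1/5 each.
Living: Yago and Joaquin — each takes 1/5.
Deceased: Hugo, Octavio, and Alonso. Their combined 3/5 is pooled and carried to generation 2.
At generation 2 (Valentina, Ramiro, Beatriz, Ursula, Pilar, Elena, Catalina, Ines, Ximena, Fernando, Nieves) there are 11 shares of (3/5)/11 = 3/55 each.
Living: Valentina, Ramiro, Beatriz, Pilar, Elena, Catalina, Ines, Ximena, Fernando, and Nieves — each takes 3/55.
Deceased: Ursula. That 3/55 share is carried to generation 3.
At generation 3 (Mateo, Diego) there are 2 shares of (3/55)/2 = 3/110 each.
Living: Mateo and Diego — each takes 3/110.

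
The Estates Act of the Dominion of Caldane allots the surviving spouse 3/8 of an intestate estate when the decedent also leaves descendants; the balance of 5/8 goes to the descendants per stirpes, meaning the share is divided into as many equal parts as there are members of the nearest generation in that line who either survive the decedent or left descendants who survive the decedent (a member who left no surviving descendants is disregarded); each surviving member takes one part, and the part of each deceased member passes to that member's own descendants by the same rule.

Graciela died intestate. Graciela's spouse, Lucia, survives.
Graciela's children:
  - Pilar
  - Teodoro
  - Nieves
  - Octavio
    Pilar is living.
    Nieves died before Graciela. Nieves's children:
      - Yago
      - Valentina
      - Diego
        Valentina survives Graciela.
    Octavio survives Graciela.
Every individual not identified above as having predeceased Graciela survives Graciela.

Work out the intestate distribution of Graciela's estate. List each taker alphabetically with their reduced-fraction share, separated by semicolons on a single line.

Lucia, as surviving spouse, takes 3/8.
The remaining 5/8 passes to Graciela's descendants per stirpes.
The 5/8 is divided into 4 equal shares of 5/32 among Pilar, Teodoro, Nieves, Octavio.
Pilar is living and takes 5/32.
Teodoro is living and takes 5/32.
Nieves predeceased; the 5/32 allotted to Nieves's branch passes to Nieves's issue by representation.
The 5/32 is divided into 3 equal shares of 5/96 among Yago, Valentina, Diego.
Yago is living and takes 5/96.
Valentina is living and takes 5/96.
Diego is living and takes 5/96.
Octavio is living and takes 5/32.

Diego 5/96; Lucia 3/8; Octavio 5/32; Pilar 5/32; Teodoro 5/32; Valentina 5/96; Yago 5/96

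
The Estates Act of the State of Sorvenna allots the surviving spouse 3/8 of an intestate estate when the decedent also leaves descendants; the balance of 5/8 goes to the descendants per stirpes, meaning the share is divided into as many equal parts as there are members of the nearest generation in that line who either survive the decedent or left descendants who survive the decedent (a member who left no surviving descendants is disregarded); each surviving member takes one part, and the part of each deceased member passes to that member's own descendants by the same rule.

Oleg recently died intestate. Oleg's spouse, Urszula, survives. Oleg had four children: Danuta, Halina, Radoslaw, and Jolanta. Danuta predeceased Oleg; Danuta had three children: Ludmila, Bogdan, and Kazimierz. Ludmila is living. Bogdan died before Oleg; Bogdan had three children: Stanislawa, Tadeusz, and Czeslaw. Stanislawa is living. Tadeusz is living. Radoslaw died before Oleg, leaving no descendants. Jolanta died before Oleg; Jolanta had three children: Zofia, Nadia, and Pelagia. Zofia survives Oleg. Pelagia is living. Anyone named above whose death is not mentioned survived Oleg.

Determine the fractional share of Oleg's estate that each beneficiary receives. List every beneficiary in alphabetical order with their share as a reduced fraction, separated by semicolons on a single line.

Urszula, as surviving spouse, takes 3/8.
The remaining 5/8 passes to Oleg's descendants per stirpes.
Radoslaw left no surviving issue, so that branch lapses and is disregarded.
The 5/8 is divided into 3 equal shares of 5/24 among Danuta, Halina, Jolanta.
Danuta predeceased; the 5/24 allotted to Danuta's branch passes to Danuta's issue by representation.
The 5/24 is divided into 3 equal shares of 5/72 among Ludmila, Bogdan, Kazimierz.
Ludmila is living and takes 5/72.
Bogdan predeceased; the 5/72 allotted to Bogdan's branch passes to Bogdan's issue by representation.
The 5/72 is divided into 3 equal shares of 5/216 among Stanislawa, Tadeusz, Czeslaw.
Stanislawa is living and takes 5/216.
Tadeusz is living and takes 5/216.
Czeslaw is living and takes 5/216.
Kazimierz is living and takes 5/72.
Halina is living and takes 5/24.
Jolanta predeceased; the 5/24 allotted to Jolanta's branch passes to Jolanta's issue by representation.
The 5/24 is divided into 3 equal shares of 5/72 among Zofia, Nadia, Pelagia.
Zofia is living and takes 5/72.
Nadia is living and takes 5/72.
Pelagia is living and takes 5/72.

Czeslaw 5/216; Halina 5/24; Kazimierz 5/72; Ludmila 5/72; Nadia 5/72; Pelagia 5/72; Stanislawa 5/216; Tadeusz 5/216; Urszula 3/8; Zofia 5/72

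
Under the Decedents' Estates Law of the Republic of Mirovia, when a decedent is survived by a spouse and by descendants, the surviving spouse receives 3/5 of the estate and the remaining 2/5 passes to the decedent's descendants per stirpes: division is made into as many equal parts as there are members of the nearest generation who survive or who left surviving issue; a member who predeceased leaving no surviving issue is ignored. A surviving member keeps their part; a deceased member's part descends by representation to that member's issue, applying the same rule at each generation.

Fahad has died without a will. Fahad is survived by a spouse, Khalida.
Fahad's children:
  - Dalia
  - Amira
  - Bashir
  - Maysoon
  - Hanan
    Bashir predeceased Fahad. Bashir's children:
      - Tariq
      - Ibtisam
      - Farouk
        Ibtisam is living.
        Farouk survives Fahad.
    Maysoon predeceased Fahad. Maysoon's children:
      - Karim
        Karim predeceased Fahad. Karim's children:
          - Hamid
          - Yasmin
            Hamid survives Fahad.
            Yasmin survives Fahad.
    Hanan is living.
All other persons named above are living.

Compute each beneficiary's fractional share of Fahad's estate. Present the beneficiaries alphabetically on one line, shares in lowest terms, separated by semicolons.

Amira 2/25; Dalia 2/25; Farouk 2/75; Hamid 1/25; Hanan 2/25; Ibtisam 2/75; Khalida 3/5; Tariq 2/75; Yasmin 1/25

Khalida, as surviving spouse, takes 3/5.
The remaining 2/5 passes to Fahad's descendants per stirpes.
The 2/5 is divided into 5 equal shares of 2/25 among Dalia, Amira, Bashir, Maysoon, Hanan.
Dalia is living and takes 2/25.
Amira is living and takes 2/25.
Bashir predeceased; the 2/25 allotted to Bashir's branch passes to Bashir's issue by representation.
The 2/25 is divided into 3 equal shares of 2/75 among Tariq, Ibtisam, Farouk.
Tariq is living and takes 2/75.
Ibtisam is living and takes 2/75.
Farouk is living and takes 2/75.
Maysoon predeceased; the 2/25 allotted to Maysoon's branch passes to Maysoon's issue by representation.
Karim's line is the sole branch at this level, so the full 2/25 passes to Karim's issue by representation.
The 2/25 is divided into 2 equal shares of 1/25 among Hamid, Yasmin.
Hamid is living and takes 1/25.
Yasmin is living and takes 1/25.
Hanan is living and takes 2/25.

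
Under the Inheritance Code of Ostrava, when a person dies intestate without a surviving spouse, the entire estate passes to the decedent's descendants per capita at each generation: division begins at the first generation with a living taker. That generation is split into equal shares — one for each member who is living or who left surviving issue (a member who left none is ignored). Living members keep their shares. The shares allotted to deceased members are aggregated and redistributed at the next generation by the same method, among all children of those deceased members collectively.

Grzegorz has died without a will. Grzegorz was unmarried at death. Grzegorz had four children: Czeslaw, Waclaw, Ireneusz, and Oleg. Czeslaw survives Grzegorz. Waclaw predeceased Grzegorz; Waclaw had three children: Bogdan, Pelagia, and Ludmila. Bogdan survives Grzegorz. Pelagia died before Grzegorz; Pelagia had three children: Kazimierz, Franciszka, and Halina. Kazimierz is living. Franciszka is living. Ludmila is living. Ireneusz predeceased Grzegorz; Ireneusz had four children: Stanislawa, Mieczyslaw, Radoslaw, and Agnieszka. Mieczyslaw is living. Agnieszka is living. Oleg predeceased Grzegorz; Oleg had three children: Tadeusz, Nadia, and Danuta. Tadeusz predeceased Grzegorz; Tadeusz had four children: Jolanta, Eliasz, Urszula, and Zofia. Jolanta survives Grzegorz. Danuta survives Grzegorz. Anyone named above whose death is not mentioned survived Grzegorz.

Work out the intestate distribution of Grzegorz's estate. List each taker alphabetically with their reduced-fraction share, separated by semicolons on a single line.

There is no surviving spouse, so the entire estate passes to Grzegorz's descendants per capita at each generation.
At generation 1 (Czeslaw, Waclaw, Ireneusz, Oleg) there are 4 shares of (1)/4 = 1/4 each.
Living: Czeslaw — each takes 1/4.
Deceased: Waclaw, Ireneusz, and Oleg. Their combined 3/4 is pooled and carried to generation 2.
At generation 2 (Bogdan, Pelagia, Ludmila, Stanislawa, Mieczyslaw, Radoslaw, Agnieszka, Tadeusz, Nadia, Danuta) there are 10 shares of (3/4)/10 = 3/40 each.
Living: Bogdan, Ludmila, Stanislawa, Mieczyslaw, Radoslaw, Agnieszka, Nadia, and Danuta — each takes 3/40.
Deceased: Pelagia and Tadeusz. Their combined 3/20 is pooled and carried to generation 3.
At generation 3 (Kazimierz, Franciszka, Halina, Jolanta, Eliasz, Urszula, Zofia) there are 7 shares of (3/20)/7 = 3/140 each.
Living: Kazimierz, Franciszka, Halina, Jolanta, Eliasz, Urszula, and Zofia — each takes 3/140.

Agnieszka 3/40; Bogdan 3/40; Czeslaw 1/4; Danuta 3/40; Eliasz 3/140; Franciszka 3/140; Halina 3/140; Jolanta 3/140; Kazimierz 3/140; Ludmila 3/40; Mieczyslaw 3/40; Nadia 3/40; Radoslaw 3/40; Stanislawa 3/40; Urszula 3/140; Zofia 3/140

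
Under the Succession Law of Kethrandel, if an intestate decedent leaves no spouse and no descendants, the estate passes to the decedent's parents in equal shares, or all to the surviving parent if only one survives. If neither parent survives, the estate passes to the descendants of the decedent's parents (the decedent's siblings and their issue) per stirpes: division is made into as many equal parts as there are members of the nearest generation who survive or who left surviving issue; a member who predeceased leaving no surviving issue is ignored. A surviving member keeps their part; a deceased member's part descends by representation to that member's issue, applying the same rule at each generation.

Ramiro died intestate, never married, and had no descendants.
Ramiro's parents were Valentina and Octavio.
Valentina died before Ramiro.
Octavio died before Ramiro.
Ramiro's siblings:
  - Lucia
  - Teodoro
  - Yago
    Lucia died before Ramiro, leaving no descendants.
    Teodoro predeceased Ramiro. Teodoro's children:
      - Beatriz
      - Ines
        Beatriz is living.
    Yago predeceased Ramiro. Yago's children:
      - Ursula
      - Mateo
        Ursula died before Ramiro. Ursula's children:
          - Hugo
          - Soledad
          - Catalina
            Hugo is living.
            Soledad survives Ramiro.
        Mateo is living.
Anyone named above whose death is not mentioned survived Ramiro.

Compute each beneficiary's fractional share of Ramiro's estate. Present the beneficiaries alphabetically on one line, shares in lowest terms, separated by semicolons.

Beatriz 1/4; Catalina 1/12; Hugo 1/12; Ines 1/4; Mateo 1/4; Soledad 1/12

Neither parent survives and there are no descendants, so the estate passes to Ramiro's siblings and their issue per stirpes.
Lucia left no surviving issue, so that branch lapses and is disregarded.
The estate is divided into 2 equal shares of 1/2 among Teodoro, Yago.
Teodoro predeceased; the 1/2 allotted to Teodoro's branch passes to Teodoro's issue by representation.
The 1/2 is divided into 2 equal shares of 1/4 among Beatriz, Ines.
Beatriz is living and takes 1/4.
Ines is living and takes 1/4.
Yago predeceased; the 1/2 allotted to Yago's branch passes to Yago's issue by representation.
The 1/2 is divided into 2 equal shares of 1/4 among Ursula, Mateo.
Ursula predeceased; the 1/4 allotted to Ursula's branch passes to Ursula's issue by representation.
The 1/4 is divided into 3 equal shares of 1/12 among Hugo, Soledad, Catalina.
Hugo is living and takes 1/12.
Soledad is living and takes 1/12.
Catalina is living and takes 1/12.
Mateo is living and takes 1/4.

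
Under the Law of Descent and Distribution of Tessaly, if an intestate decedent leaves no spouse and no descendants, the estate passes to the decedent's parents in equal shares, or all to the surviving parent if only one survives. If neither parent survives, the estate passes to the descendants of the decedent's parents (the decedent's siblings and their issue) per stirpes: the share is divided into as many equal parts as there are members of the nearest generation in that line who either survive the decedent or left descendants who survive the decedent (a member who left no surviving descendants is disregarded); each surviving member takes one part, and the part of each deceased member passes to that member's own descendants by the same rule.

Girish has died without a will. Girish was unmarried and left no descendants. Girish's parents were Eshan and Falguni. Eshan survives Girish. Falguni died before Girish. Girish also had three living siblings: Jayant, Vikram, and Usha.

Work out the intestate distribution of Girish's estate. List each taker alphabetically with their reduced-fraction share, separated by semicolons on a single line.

Eshan 1

Only one parent, Eshan, survives, so Eshan takes the entire estate. The siblings take nothing because a surviving parent has priority.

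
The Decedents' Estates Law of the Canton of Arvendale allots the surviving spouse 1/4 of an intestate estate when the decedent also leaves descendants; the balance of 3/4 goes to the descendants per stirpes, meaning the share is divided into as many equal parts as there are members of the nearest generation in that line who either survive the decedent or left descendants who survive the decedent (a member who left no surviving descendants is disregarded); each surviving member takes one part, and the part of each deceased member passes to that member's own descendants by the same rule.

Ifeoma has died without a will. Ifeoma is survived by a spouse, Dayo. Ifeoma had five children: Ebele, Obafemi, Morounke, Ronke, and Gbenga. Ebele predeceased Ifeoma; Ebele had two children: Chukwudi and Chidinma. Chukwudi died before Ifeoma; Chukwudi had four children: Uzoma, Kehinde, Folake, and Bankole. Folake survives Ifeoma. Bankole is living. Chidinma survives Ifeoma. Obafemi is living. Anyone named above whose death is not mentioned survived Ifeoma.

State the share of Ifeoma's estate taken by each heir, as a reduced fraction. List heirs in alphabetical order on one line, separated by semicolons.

Bankole 3/160; Chidinma 3/40; Dayo 1/4; Folake 3/160; Gbenga 3/20; Kehinde 3/160; Morounke 3/20; Obafemi 3/20; Ronke 3/20; Uzoma 3/160

Dayo, as surviving spouse, takes 1/4.
The remaining 3/4 passes to Ifeoma's descendants per stirpes.
The 3/4 is divided into 5 equal shares of 3/20 among Ebele, Obafemi, Morounke, Ronke, Gbenga.
Ebele predeceased; the 3/20 allotted to Ebele's branch passes to Ebele's issue by representation.
The 3/20 is divided into 2 equal shares of 3/40 among Chukwudi, Chidinma.
Chukwudi predeceased; the 3/40 allotted to Chukwudi's branch passes to Chukwudi's issue by representation.
The 3/40 is divided into 4 equal shares of 3/160 among Uzoma, Kehinde, Folake, Bankole.
Uzoma is living and takes 3/160.
Kehinde is living and takes 3/160.
Folake is living and takes 3/160.
Bankole is living and takes 3/160.
Chidinma is living and takes 3/40.
Obafemi is living and takes 3/20.
Morounke is living and takes 3/20.
Ronke is living and takes 3/20.
Gbenga is living and takes 3/20.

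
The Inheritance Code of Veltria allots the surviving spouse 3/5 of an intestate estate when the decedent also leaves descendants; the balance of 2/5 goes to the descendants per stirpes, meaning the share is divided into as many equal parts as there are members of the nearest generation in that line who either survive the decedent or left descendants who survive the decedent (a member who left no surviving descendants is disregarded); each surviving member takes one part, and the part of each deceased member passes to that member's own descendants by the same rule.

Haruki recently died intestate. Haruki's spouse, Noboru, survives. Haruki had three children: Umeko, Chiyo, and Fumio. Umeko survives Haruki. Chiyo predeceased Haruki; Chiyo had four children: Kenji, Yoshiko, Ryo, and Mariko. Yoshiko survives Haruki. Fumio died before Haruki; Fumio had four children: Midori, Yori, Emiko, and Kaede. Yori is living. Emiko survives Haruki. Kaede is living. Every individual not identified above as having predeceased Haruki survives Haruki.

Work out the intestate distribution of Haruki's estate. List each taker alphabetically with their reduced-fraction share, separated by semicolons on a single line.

Emiko 1/30; Kaede 1/30; Kenji 1/30; Mariko 1/30; Midori 1/30; Noboru 3/5; Ryo 1/30; Umeko 2/15; Yori 1/30; Yoshiko 1/30

Noboru, as surviving spouse, takes 3/5.
The remaining 2/5 passes to Haruki's descendants per stirpes.
The 2/5 is divided into 3 equal shares of 2/15 among Umeko, Chiyo, Fumio.
Umeko is living and takes 2/15.
Chiyo predeceased; the 2/15 allotted to Chiyo's branch passes to Chiyo's issue by representation.
The 2/15 is divided into 4 equal shares of 1/30 among Kenji, Yoshiko, Ryo, Mariko.
Kenji is living and takes 1/30.
Yoshiko is living and takes 1/30.
Ryo is living and takes 1/30.
Mariko is living and takes 1/30.
Fumio predeceased; the 2/15 allotted to Fumio's branch passes to Fumio's issue by representation.
The 2/15 is divided into 4 equal shares of 1/30 among Midori, Yori, Emiko, Kaede.
Midori is living and takes 1/30.
Yori is living and takes 1/30.
Emiko is living and takes 1/30.
Kaede is living and takes 1/30.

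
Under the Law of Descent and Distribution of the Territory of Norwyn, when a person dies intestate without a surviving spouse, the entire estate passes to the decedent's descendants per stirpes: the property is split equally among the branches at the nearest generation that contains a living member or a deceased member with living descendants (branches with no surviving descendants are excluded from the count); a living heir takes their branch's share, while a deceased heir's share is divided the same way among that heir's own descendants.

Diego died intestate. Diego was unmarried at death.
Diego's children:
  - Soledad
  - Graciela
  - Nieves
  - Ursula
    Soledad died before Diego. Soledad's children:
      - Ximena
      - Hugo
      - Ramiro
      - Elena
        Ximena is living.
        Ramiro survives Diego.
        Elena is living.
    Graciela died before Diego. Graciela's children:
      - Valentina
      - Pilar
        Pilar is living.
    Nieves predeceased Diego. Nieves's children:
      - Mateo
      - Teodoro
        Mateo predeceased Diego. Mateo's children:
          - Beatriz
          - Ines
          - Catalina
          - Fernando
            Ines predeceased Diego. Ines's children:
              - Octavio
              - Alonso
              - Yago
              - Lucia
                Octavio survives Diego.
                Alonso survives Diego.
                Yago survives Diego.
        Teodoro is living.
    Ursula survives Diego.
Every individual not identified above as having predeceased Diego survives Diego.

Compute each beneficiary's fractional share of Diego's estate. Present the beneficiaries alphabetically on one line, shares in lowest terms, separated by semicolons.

There is no surviving spouse, so the entire estate passes to Diego's descendants per stirpes.
The estate is divided into 4 equal shares of 1/4 among Soledad, Graciela, Nieves, Ursula.
Soledad predeceased; the 1/4 allotted to Soledad's branch passes to Soledad's issue by representation.
The 1/4 is divided into 4 equal shares of 1/16 among Ximena, Hugo, Ramiro, Elena.
Ximena is living and takes 1/16.
Hugo is living and takes 1/16.
Ramiro is living and takes 1/16.
Elena is living and takes 1/16.
Graciela predeceased; the 1/4 allotted to Graciela's branch passes to Graciela's issue by representation.
The 1/4 is divided into 2 equal shares of 1/8 among Valentina, Pilar.
Valentina is living and takes 1/8.
Pilar is living and takes 1/8.
Nieves predeceased; the 1/4 allotted to Nieves's branch passes to Nieves's issue by representation.
The 1/4 is divided into 2 equal shares of 1/8 among Mateo, Teodoro.
Mateo predeceased; the 1/8 allotted to Mateo's branch passes to Mateo's issue by representation.
The 1/8 is divided into 4 equal shares of 1/32 among Beatriz, Ines, Catalina, Fernando.
Beatriz is living and takes 1/32.
Ines predeceased; the 1/32 allotted to Ines's branch passes to Ines's issue by representation.
The 1/32 is divided into 4 equal shares of 1/128 among Octavio, Alonso, Yago, Lucia.
Octavio is living and takes 1/128.
Alonso is living and takes 1/128.
Yago is living and takes 1/128.
Lucia is living and takes 1/128.
Catalina is living and takes 1/32.
Fernando is living and takes 1/32.
Teodoro is living and takes 1/8.
Ursula is living and takes 1/4.

Alonso 1/128; Beatriz 1/32; Catalina 1/32; Elena 1/16; Fernando 1/32; Hugo 1/16; Lucia 1/128; Octavio 1/128; Pilar 1/8; Ramiro 1/16; Teodoro 1/8; Ursula 1/4; Valentina 1/8; Ximena 1/16; Yago 1/128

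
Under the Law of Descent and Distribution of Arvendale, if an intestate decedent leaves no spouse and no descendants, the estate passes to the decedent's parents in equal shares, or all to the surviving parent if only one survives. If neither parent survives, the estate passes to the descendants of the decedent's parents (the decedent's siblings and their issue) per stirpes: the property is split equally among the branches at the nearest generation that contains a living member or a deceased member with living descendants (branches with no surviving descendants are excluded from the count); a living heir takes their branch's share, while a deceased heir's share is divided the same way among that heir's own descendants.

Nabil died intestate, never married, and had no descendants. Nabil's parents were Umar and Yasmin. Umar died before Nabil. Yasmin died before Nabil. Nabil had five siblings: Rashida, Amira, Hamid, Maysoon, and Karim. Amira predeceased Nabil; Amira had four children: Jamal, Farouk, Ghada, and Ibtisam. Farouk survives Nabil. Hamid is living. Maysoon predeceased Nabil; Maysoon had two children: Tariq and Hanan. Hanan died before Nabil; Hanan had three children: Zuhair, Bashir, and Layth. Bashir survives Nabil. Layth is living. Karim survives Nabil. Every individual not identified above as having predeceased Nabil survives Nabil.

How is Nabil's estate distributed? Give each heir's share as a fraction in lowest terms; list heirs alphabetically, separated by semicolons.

Bashir 1/30; Farouk 1/20; Ghada 1/20; Hamid 1/5; Ibtisam 1/20; Jamal 1/20; Karim 1/5; Layth 1/30; Rashida 1/5; Tariq 1/10; Zuhair 1/30

Neither parent survives and there are no descendants, so the estate passes to Nabil's siblings and their issue per stirpes.
The estate is divided into 5 equal shares of 1/5 among Rashida, Amira, Hamid, Maysoon, Karim.
Rashida is living and takes 1/5.
Amira predeceased; the 1/5 allotted to Amira's branch passes to Amira's issue by representation.
The 1/5 is divided into 4 equal shares of 1/20 among Jamal, Farouk, Ghada, Ibtisam.
Jamal is living and takes 1/20.
Farouk is living and takes 1/20.
Ghada is living and takes 1/20.
Ibtisam is living and takes 1/20.
Hamid is living and takes 1/5.
Maysoon predeceased; the 1/5 allotted to Maysoon's branch passes to Maysoon's issue by representation.
The 1/5 is divided into 2 equal shares of 1/10 among Tariq, Hanan.
Tariq is living and takes 1/10.
Hanan predeceased; the 1/10 allotted to Hanan's branch passes to Hanan's issue by representation.
The 1/10 is divided into 3 equal shares of 1/30 among Zuhair, Bashir, Layth.
Zuhair is living and takes 1/30.
Bashir is living and takes 1/30.
Layth is living and takes 1/30.
Karim is living and takes 1/5.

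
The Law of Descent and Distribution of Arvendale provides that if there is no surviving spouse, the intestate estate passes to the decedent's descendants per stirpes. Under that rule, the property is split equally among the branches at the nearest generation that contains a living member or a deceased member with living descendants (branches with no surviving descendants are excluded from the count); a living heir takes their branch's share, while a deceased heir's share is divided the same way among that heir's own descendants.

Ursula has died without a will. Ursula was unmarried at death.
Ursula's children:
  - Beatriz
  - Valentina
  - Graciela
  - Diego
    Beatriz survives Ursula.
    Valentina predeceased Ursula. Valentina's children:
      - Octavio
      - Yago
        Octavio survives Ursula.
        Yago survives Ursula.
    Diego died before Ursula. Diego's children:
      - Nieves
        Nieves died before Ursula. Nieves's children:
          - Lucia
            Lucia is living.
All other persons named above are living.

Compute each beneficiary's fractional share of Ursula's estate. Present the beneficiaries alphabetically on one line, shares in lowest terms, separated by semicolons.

Beatriz 1/4; Graciela 1/4; Lucia 1/4; Octavio 1/8; Yago 1/8

There is no surviving spouse, so the entire estate passes to Ursula's descendants per stirpes.
The estate is divided into 4 equal shares of 1/4 among Beatriz, Valentina, Graciela, Diego.
Beatriz is living and takes 1/4.
Valentina predeceased; the 1/4 allotted to Valentina's branch passes to Valentina's issue by representation.
The 1/4 is divided into 2 equal shares of 1/8 among Octavio, Yago.
Octavio is living and takes 1/8.
Yago is living and takes 1/8.
Graciela is living and takes 1/4.
Diego predeceased; the 1/4 allotted to Diego's branch passes to Diego's issue by representation.
Nieves's line is the sole branch at this level, so the full 1/4 passes to Nieves's issue by representation.
Lucia is the sole taker at this level and receives the full 1/4.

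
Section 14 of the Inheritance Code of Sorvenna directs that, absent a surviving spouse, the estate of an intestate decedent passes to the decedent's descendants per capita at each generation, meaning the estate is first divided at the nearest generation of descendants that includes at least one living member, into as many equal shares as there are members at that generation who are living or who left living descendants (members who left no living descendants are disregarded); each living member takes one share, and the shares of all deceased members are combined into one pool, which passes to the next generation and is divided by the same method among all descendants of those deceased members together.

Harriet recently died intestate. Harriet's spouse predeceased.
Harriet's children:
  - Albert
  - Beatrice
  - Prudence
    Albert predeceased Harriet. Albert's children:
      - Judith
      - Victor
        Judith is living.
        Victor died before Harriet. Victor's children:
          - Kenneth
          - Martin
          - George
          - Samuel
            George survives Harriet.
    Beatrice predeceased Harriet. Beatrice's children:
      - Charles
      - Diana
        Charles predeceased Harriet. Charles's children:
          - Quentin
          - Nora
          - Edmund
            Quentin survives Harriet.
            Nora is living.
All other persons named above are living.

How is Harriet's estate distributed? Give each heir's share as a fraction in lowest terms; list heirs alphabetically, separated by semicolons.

There is no surviving spouse, so the entire estate passes to Harriet's descendants per capita at each generation.
At generation 1 (Albert, Beatrice, Prudence) there are 3 shares of (1)/3 = 1/3 each.
Living: Prudence — each takes 1/3.
Deceased: Albert and Beatrice. Their combined 2/3 is pooled and carried to generation 2.
At generation 2 (Judith, Victor, Charles, Diana) there are 4 shares of (2/3)/4 = 1/6 each.
Living: Judith and Diana — each takes 1/6.
Deceased: Victor and Charles. Their combined 1/3 is pooled and carried to generation 3.
At generation 3 (Kenneth, Martin, George, Samuel, Quentin, Nora, Edmund) there are 7 shares of (1/3)/7 = 1/21 each.
Living: Kenneth, Martin, George, Samuel, Quentin, Nora, and Edmund — each takes 1/21.

Diana 1/6; Edmund 1/21; George 1/21; Judith 1/6; Kenneth 1/21; Martin 1/21; Nora 1/21; Prudence 1/3; Quentin 1/21; Samuel 1/21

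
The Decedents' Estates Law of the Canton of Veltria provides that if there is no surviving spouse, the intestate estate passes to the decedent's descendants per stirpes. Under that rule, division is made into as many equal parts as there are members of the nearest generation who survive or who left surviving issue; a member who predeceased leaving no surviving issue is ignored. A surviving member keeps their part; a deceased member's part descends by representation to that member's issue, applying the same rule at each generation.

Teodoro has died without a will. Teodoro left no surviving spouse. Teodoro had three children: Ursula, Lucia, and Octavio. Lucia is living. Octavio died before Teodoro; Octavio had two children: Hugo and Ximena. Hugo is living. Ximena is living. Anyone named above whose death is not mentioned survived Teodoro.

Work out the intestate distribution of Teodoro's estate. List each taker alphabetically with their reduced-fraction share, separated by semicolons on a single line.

Hugo 1/6; Lucia 1/3; Ursula 1/3; Ximena 1/6

There is no surviving spouse, so the entire estate passes to Teodoro's descendants per stirpes.
The estate is divided into 3 equal shares of 1/3 among Ursula, Lucia, Octavio.
Ursula is living and takes 1/3.
Lucia is living and takes 1/3.
Octavio predeceased; the 1/3 allotted to Octavio's branch passes to Octavio's issue by representation.
The 1/3 is divided into 2 equal shares of 1/6 among Hugo, Ximena.
Hugo is living and takes 1/6.
Ximena is living and takes 1/6.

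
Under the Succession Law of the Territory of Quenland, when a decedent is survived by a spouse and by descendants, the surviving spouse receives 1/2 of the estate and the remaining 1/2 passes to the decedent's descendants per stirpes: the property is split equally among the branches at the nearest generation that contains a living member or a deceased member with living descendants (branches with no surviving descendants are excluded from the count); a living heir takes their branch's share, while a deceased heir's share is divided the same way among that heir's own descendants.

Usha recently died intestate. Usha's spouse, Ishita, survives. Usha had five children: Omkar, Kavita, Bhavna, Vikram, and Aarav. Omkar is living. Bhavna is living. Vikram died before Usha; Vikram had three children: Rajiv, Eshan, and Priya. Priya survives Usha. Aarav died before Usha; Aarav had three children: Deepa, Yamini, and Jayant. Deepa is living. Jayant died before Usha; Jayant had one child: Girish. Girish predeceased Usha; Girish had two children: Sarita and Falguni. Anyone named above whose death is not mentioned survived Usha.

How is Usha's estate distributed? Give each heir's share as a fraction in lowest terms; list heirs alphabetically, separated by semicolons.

Bhavna 1/10; Deepa 1/30; Eshan 1/30; Falguni 1/60; Ishita 1/2; Kavita 1/10; Omkar 1/10; Priya 1/30; Rajiv 1/30; Sarita 1/60; Yamini 1/30

Ishita, as surviving spouse, takes 1/2.
The remaining 1/2 passes to Usha's descendants per stirpes.
The 1/2 is divided into 5 equal shares of 1/10 among Omkar, Kavita, Bhavna, Vikram, Aarav.
Omkar is living and takes 1/10.
Kavita is living and takes 1/10.
Bhavna is living and takes 1/10.
Vikram predeceased; the 1/10 allotted to Vikram's branch passes to Vikram's issue by representation.
The 1/10 is divided into 3 equal shares of 1/30 among Rajiv, Eshan, Priya.
Rajiv is living and takes 1/30.
Eshan is living and takes 1/30.
Priya is living and takes 1/30.
Aarav predeceased; the 1/10 allotted to Aarav's branch passes to Aarav's issue by representation.
The 1/10 is divided into 3 equal shares of 1/30 among Deepa, Yamini, Jayant.
Deepa is living and takes 1/30.
Yamini is living and takes 1/30.
Jayant predeceased; the 1/30 allotted to Jayant's branch passes to Jayant's issue by representation.
Girish's line is the sole branch at this level, so the full 1/30 passes to Girish's issue by representation.
The 1/30 is divided into 2 equal shares of 1/60 among Sarita, Falguni.
Sarita is living and takes 1/60.
Falguni is living and takes 1/60.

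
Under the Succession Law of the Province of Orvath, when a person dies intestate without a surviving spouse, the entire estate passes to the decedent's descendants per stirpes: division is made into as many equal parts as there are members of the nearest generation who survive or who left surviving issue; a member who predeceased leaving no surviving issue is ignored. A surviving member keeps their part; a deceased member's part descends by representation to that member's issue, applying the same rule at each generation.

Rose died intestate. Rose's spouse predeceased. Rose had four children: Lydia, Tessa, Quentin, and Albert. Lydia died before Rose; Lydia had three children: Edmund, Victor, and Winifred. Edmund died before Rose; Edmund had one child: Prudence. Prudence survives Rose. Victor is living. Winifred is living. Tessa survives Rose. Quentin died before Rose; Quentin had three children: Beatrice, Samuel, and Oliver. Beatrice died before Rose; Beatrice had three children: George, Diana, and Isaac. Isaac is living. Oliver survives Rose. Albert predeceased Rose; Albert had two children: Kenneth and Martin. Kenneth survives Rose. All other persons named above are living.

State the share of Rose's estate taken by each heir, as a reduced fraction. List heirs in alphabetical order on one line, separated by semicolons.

Diana 1/36; George 1/36; Isaac 1/36; Kenneth 1/8; Martin 1/8; Oliver 1/12; Prudence 1/12; Samuel 1/12; Tessa 1/4; Victor 1/12; Winifred 1/12

There is no surviving spouse, so the entire estate passes to Rose's descendants per stirpes.
The estate is divided into 4 equal shares of 1/4 among Lydia, Tessa, Quentin, Albert.
Lydia predeceased; the 1/4 allotted to Lydia's branch passes to Lydia's issue by representation.
The 1/4 is divided into 3 equal shares of 1/12 among Edmund, Victor, Winifred.
Edmund predeceased; the 1/12 allotted to Edmund's branch passes to Edmund's issue by representation.
Prudence is the sole taker at this level and receives the full 1/12.
Victor is living and takes 1/12.
Winifred is living and takes 1/12.
Tessa is living and takes 1/4.
Quentin predeceased; the 1/4 allotted to Quentin's branch passes to Quentin's issue by representation.
The 1/4 is divided into 3 equal shares of 1/12 among Beatrice, Samuel, Oliver.
Beatrice predeceased; the 1/12 allotted to Beatrice's branch passes to Beatrice's issue by representation.
The 1/12 is divided into 3 equal shares of 1/36 among George, Diana, Isaac.
George is living and takes 1/36.
Diana is living and takes 1/36.
Isaac is living and takes 1/36.
Samuel is living and takes 1/12.
Oliver is living and takes 1/12.
Albert predeceased; the 1/4 allotted to Albert's branch passes to Albert's issue by representation.
The 1/4 is divided into 2 equal shares of 1/8 among Kenneth, Martin.
Kenneth is living and takes 1/8.
Martin is living and takes 1/8.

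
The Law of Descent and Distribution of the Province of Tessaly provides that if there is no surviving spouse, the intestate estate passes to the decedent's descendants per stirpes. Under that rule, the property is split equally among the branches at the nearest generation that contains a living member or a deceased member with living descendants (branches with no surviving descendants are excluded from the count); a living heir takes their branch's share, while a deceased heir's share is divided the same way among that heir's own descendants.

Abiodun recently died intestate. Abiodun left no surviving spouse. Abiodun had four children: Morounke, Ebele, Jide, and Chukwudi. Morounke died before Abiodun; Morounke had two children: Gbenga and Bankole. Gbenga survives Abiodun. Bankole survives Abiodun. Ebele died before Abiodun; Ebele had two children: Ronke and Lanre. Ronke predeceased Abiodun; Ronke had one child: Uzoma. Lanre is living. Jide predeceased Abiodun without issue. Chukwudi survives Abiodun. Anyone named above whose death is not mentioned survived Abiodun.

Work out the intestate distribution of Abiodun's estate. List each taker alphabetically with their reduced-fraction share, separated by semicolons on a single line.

Bankole 1/6; Chukwudi 1/3; Gbenga 1/6; Lanre 1/6; Uzoma 1/6

There is no surviving spouse, so the entire estate passes to Abiodun's descendants per stirpes.
Jide left no surviving issue, so that branch lapses and is disregarded.
The estate is divided into 3 equal shares of 1/3 among Morounke, Ebele, Chukwudi.
Morounke predeceased; the 1/3 allotted to Morounke's branch passes to Morounke's issue by representation.
The 1/3 is divided into 2 equal shares of 1/6 among Gbenga, Bankole.
Gbenga is living and takes 1/6.
Bankole is living and takes 1/6.
Ebele predeceased; the 1/3 allotted to Ebele's branch passes to Ebele's issue by representation.
The 1/3 is divided into 2 equal shares of 1/6 among Ronke, Lanre.
Ronke predeceased; the 1/6 allotted to Ronke's branch passes to Ronke's issue by representation.
Uzoma is the sole taker at this level and receives the full 1/6.
Lanre is living and takes 1/6.
Chukwudi is living and takes 1/3.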